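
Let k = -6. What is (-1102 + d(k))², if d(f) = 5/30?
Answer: 43705321/36 ≈ 1.2140e+6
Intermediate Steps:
d(f) = ⅙ (d(f) = 5*(1/30) = ⅙)
(-1102 + d(k))² = (-1102 + ⅙)² = (-6611/6)² = 43705321/36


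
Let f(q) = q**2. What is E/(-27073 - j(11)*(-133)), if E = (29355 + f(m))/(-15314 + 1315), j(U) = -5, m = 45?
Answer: 5230/64717377 ≈ 8.0813e-5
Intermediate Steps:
E = -31380/13999 (E = (29355 + 45**2)/(-15314 + 1315) = (29355 + 2025)/(-13999) = 31380*(-1/13999) = -31380/13999 ≈ -2.2416)
E/(-27073 - j(11)*(-133)) = -31380/(13999*(-27073 - (-5)*(-133))) = -31380/(13999*(-27073 - 1*665)) = -31380/(13999*(-27073 - 665)) = -31380/13999/(-27738) = -31380/13999*(-1/27738) = 5230/64717377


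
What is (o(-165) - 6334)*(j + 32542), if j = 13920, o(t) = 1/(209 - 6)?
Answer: -59740886062/203 ≈ -2.9429e+8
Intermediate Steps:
o(t) = 1/203
(o(-165) - 6334)*(j + 32542) = (1/203 - 6334)*(13920 + 32542) = -1285801/203*46462 = -59740886062/203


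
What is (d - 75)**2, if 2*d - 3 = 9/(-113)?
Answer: 69056100/12769 ≈ 5408.1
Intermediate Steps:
d = 165/113 (d = 3/2 + (9/(-113))/2 = 3/2 + (9*(-1/113))/2 = 3/2 + (1/2)*(-9/113) = 3/2 - 9/226 = 165/113 ≈ 1.4602)
(d - 75)**2 = (165/113 - 75)**2 = (-8310/113)**2 = 69056100/12769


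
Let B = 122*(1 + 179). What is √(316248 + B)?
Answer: 4*√21138 ≈ 581.56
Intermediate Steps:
B = 21960 (B = 122*180 = 21960)
√(316248 + B) = √(316248 + 21960) = √338208 = 4*√21138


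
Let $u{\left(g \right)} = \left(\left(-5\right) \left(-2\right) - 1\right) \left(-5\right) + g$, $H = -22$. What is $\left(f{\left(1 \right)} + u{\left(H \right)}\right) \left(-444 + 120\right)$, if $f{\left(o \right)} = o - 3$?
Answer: $22356$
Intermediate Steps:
$f{\left(o \right)} = -3 + o$
$u{\left(g \right)} = -45 + g$ ($u{\left(g \right)} = \left(10 - 1\right) \left(-5\right) + g = 9 \left(-5\right) + g = -45 + g$)
$\left(f{\left(1 \right)} + u{\left(H \right)}\right) \left(-444 + 120\right) = \left(\left(-3 + 1\right) - 67\right) \left(-444 + 120\right) = \left(-2 - 67\right) \left(-324\right) = \left(-69\right) \left(-324\right) = 22356$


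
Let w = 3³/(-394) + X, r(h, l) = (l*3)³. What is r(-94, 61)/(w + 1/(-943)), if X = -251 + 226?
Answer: -2276990316954/9314405 ≈ -2.4446e+5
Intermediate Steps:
r(h, l) = 27*l³ (r(h, l) = (3*l)³ = 27*l³)
X = -25
w = -9877/394 (w = 3³/(-394) - 25 = 27*(-1/394) - 25 = -27/394 - 25 = -9877/394 ≈ -25.069)
r(-94, 61)/(w + 1/(-943)) = (27*61³)/(-9877/394 + 1/(-943)) = (27*226981)/(-9877/394 - 1/943) = 6128487/(-9314405/371542) = 6128487*(-371542/9314405) = -2276990316954/9314405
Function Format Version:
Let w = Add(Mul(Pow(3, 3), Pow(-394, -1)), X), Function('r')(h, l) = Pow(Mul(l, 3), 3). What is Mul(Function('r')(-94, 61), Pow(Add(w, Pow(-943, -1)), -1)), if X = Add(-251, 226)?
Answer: Rational(-2276990316954, 9314405) ≈ -2.4446e+5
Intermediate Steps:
Function('r')(h, l) = Mul(27, Pow(l, 3)) (Function('r')(h, l) = Pow(Mul(3, l), 3) = Mul(27, Pow(l, 3)))
X = -25
w = Rational(-9877, 394) (w = Add(Mul(Pow(3, 3), Pow(-394, -1)), -25) = Add(Mul(27, Rational(-1, 394)), -25) = Add(Rational(-27, 394), -25) = Rational(-9877, 394) ≈ -25.069)
Mul(Function('r')(-94, 61), Pow(Add(w, Pow(-943, -1)), -1)) = Mul(Mul(27, Pow(61, 3)), Pow(Add(Rational(-9877, 394), Pow(-943, -1)), -1)) = Mul(Mul(27, 226981), Pow(Add(Rational(-9877, 394), Rational(-1, 943)), -1)) = Mul(6128487, Pow(Rational(-9314405, 371542), -1)) = Mul(6128487, Rational(-371542, 9314405)) = Rational(-2276990316954, 9314405)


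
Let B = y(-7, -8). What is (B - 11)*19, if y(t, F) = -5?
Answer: -304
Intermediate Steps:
B = -5
(B - 11)*19 = (-5 - 11)*19 = -16*19 = -304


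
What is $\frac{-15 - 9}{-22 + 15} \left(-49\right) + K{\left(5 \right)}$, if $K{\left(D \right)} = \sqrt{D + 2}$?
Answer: $-168 + \sqrt{7} \approx -165.35$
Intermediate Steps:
$K{\left(D \right)} = \sqrt{2 + D}$
$\frac{-15 - 9}{-22 + 15} \left(-49\right) + K{\left(5 \right)} = \frac{-15 - 9}{-22 + 15} \left(-49\right) + \sqrt{2 + 5} = - \frac{24}{-7} \left(-49\right) + \sqrt{7} = \left(-24\right) \left(- \frac{1}{7}\right) \left(-49\right) + \sqrt{7} = \frac{24}{7} \left(-49\right) + \sqrt{7} = -168 + \sqrt{7}$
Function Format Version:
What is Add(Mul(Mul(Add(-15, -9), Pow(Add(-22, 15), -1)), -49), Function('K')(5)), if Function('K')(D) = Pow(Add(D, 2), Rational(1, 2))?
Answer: Add(-168, Pow(7, Rational(1, 2))) ≈ -165.35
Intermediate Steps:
Function('K')(D) = Pow(Add(2, D), Rational(1, 2))
Add(Mul(Mul(Add(-15, -9), Pow(Add(-22, 15), -1)), -49), Function('K')(5)) = Add(Mul(Mul(Add(-15, -9), Pow(Add(-22, 15), -1)), -49), Pow(Add(2, 5), Rational(1, 2))) = Add(Mul(Mul(-24, Pow(-7, -1)), -49), Pow(7, Rational(1, 2))) = Add(Mul(Mul(-24, Rational(-1, 7)), -49), Pow(7, Rational(1, 2))) = Add(Mul(Rational(24, 7), -49), Pow(7, Rational(1, 2))) = Add(-168, Pow(7, Rational(1, 2)))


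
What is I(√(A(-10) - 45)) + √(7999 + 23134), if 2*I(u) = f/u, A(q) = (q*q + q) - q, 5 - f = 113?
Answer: √31133 - 54*√55/55 ≈ 169.16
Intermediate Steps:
f = -108 (f = 5 - 1*113 = 5 - 113 = -108)
A(q) = q² (A(q) = (q² + q) - q = (q + q²) - q = q²)
I(u) = -54/u (I(u) = (-108/u)/2 = -54/u)
I(√(A(-10) - 45)) + √(7999 + 23134) = -54/√((-10)² - 45) + √(7999 + 23134) = -54/√(100 - 45) + √31133 = -54*√55/55 + √31133 = √31133 - 54*√55/55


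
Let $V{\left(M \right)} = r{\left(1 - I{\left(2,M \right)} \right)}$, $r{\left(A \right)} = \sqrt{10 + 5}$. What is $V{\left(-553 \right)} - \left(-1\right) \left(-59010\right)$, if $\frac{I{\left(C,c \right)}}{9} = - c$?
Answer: $-59010 + \sqrt{15} \approx -59006.0$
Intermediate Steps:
$I{\left(C,c \right)} = - 9 c$ ($I{\left(C,c \right)} = 9 \left(- c\right) = - 9 c$)
$r{\left(A \right)} = \sqrt{15}$
$V{\left(M \right)} = \sqrt{15}$
$V{\left(-553 \right)} - \left(-1\right) \left(-59010\right) = \sqrt{15} - \left(-1\right) \left(-59010\right) = \sqrt{15} - 59010 = -59010 + \sqrt{15}$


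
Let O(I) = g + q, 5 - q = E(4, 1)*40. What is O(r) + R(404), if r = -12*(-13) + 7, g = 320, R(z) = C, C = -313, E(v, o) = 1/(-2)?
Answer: 32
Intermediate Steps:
E(v, o) = -½
R(z) = -313
r = 163 (r = 156 + 7 = 163)
q = 25 (q = 5 - (-1)*40/2 = 5 - 1*(-20) = 5 + 20 = 25)
O(I) = 345 (O(I) = 320 + 25 = 345)
O(r) + R(404) = 345 - 313 = 32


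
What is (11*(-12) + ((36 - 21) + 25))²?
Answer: 8464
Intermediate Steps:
(11*(-12) + ((36 - 21) + 25))² = (-132 + (15 + 25))² = (-132 + 40)² = (-92)² = 8464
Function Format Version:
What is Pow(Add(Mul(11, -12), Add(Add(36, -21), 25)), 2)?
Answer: 8464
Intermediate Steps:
Pow(Add(Mul(11, -12), Add(Add(36, -21), 25)), 2) = Pow(Add(-132, Add(15, 25)), 2) = Pow(Add(-132, 40), 2) = Pow(-92, 2) = 8464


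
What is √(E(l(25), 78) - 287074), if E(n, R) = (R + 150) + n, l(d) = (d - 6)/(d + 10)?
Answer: I*√351385685/35 ≈ 535.58*I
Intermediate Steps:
l(d) = (-6 + d)/(10 + d)
E(n, R) = 150 + R + n (E(n, R) = (150 + R) + n = 150 + R + n)
√(E(l(25), 78) - 287074) = √((150 + 78 + (-6 + 25)/(10 + 25)) - 287074) = √((150 + 78 + 19/35) - 287074) = √(7999/35 - 287074) = √(-10039591/35) = I*√351385685/35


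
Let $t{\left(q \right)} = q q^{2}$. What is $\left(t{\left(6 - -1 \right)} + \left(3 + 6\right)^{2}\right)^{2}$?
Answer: $179776$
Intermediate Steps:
$t{\left(q \right)} = q^{3}$
$\left(t{\left(6 - -1 \right)} + \left(3 + 6\right)^{2}\right)^{2} = \left(\left(6 - -1\right)^{3} + \left(3 + 6\right)^{2}\right)^{2} = \left(\left(6 + 1\right)^{3} + 9^{2}\right)^{2} = \left(7^{3} + 81\right)^{2} = \left(343 + 81\right)^{2} = 424^{2} = 179776$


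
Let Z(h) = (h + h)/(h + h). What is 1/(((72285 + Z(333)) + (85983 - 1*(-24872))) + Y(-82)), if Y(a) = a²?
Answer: 1/189865 ≈ 5.2669e-6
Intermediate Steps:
Z(h) = 1 (Z(h) = (2*h)/((2*h)) = (2*h)*(1/(2*h)) = 1)
1/(((72285 + Z(333)) + (85983 - 1*(-24872))) + Y(-82)) = 1/(((72285 + 1) + (85983 - 1*(-24872))) + (-82)²) = 1/((72286 + (85983 + 24872)) + 6724) = 1/((72286 + 110855) + 6724) = 1/(183141 + 6724) = 1/189865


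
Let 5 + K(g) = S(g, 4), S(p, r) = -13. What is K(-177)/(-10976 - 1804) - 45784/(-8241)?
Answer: 32514881/5851110 ≈ 5.5570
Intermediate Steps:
K(g) = -18 (K(g) = -5 - 13 = -18)
K(-177)/(-10976 - 1804) - 45784/(-8241) = -18/(-10976 - 1804) - 45784/(-8241) = -18/(-12780) - 45784*(-1/8241) = -18*(-1/12780) + 45784/8241 = 1/710 + 45784/8241 = 32514881/5851110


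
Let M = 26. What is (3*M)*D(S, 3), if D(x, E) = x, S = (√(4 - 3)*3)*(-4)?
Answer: -936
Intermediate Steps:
S = -12 (S = (√1*3)*(-4) = (1*3)*(-4) = 3*(-4) = -12)
(3*M)*D(S, 3) = (3*26)*(-12) = 78*(-12) = -936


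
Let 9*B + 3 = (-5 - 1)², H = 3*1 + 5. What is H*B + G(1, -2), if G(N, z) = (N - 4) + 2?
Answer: 85/3 ≈ 28.333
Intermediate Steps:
G(N, z) = -2 + N (G(N, z) = (-4 + N) + 2 = -2 + N)
H = 8 (H = 3 + 5 = 8)
B = 11/3 (B = -⅓ + (-5 - 1)²/9 = -⅓ + (⅑)*(-6)² = -⅓ + (⅑)*36 = -⅓ + 4 = 11/3 ≈ 3.6667)
H*B + G(1, -2) = 8*(11/3) + (-2 + 1) = 88/3 - 1 = 85/3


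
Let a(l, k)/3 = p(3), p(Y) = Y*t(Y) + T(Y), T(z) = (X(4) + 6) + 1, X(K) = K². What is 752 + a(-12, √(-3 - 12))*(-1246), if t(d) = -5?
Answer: -29152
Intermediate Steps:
T(z) = 23 (T(z) = (4² + 6) + 1 = (16 + 6) + 1 = 22 + 1 = 23)
p(Y) = 23 - 5*Y (p(Y) = Y*(-5) + 23 = -5*Y + 23 = 23 - 5*Y)
a(l, k) = 24 (a(l, k) = 3*(23 - 5*3) = 3*(23 - 15) = 3*8 = 24)
752 + a(-12, √(-3 - 12))*(-1246) = 752 + 24*(-1246) = 752 - 29904 = -29152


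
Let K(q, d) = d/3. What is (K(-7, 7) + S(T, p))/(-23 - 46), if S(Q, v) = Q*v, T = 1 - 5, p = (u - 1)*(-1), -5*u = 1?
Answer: 37/1035 ≈ 0.035749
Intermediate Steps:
u = -1/5 (u = -1/5*1 = -1/5 ≈ -0.20000)
p = 6/5 (p = (-1/5 - 1)*(-1) = -6/5*(-1) = 6/5 ≈ 1.2000)
T = -4
K(q, d) = d/3 (K(q, d) = d*(1/3) = d/3)
(K(-7, 7) + S(T, p))/(-23 - 46) = ((1/3)*7 - 4*6/5)/(-23 - 46) = (7/3 - 24/5)/(-69) = -1/69*(-37/15) = 37/1035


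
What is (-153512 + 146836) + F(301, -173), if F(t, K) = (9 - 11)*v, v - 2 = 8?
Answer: -6696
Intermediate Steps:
v = 10 (v = 2 + 8 = 10)
F(t, K) = -20 (F(t, K) = (9 - 11)*10 = -2*10 = -20)
(-153512 + 146836) + F(301, -173) = (-153512 + 146836) - 20 = -6676 - 20 = -6696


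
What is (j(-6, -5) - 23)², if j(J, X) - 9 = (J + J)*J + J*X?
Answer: 7744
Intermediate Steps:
j(J, X) = 9 + 2*J² + J*X (j(J, X) = 9 + ((J + J)*J + J*X) = 9 + ((2*J)*J + J*X) = 9 + (2*J² + J*X) = 9 + 2*J² + J*X)
(j(-6, -5) - 23)² = ((9 + 2*(-6)² - 6*(-5)) - 23)² = ((9 + 2*36 + 30) - 23)² = ((9 + 72 + 30) - 23)² = (111 - 23)² = 88² = 7744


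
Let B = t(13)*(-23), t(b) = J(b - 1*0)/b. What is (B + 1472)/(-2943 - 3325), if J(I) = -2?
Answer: -9591/40742 ≈ -0.23541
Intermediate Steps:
t(b) = -2/b
B = 46/13 (B = -2/13*(-23) = 46/13 ≈ 3.5385)
(B + 1472)/(-2943 - 3325) = (46/13 + 1472)/(-2943 - 3325) = (19182/13)/(-6268) = (19182/13)*(-1/6268) = -9591/40742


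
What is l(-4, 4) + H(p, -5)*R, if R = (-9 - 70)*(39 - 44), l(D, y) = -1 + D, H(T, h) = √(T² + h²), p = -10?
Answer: -5 + 1975*√5 ≈ 4411.2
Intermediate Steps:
R = 395 (R = -79*(-5) = 395)
l(-4, 4) + H(p, -5)*R = (-1 - 4) + √((-10)² + (-5)²)*395 = -5 + √(100 + 25)*395 = -5 + √125*395 = -5 + (5*√5)*395 = -5 + 1975*√5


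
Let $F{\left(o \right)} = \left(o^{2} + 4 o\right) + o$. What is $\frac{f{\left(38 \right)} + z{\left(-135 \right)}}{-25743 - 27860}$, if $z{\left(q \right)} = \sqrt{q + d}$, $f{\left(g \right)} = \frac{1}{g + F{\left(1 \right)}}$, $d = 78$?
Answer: $- \frac{1}{2358532} - \frac{i \sqrt{57}}{53603} \approx -4.2399 \cdot 10^{-7} - 0.00014085 i$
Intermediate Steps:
$F{\left(o \right)} = o^{2} + 5 o$
$f{\left(g \right)} = \frac{1}{6 + g}$ ($f{\left(g \right)} = \frac{1}{g + 1 \left(5 + 1\right)} = \frac{1}{g + 1 \cdot 6} = \frac{1}{g + 6} = \frac{1}{6 + g}$)
$z{\left(q \right)} = \sqrt{78 + q}$ ($z{\left(q \right)} = \sqrt{q + 78} = \sqrt{78 + q}$)
$\frac{f{\left(38 \right)} + z{\left(-135 \right)}}{-25743 - 27860} = \frac{\frac{1}{6 + 38} + \sqrt{78 - 135}}{-25743 - 27860} = \frac{\frac{1}{44} + \sqrt{-57}}{-53603} = \left(\frac{1}{44} + i \sqrt{57}\right) \left(- \frac{1}{53603}\right) = - \frac{1}{2358532} - \frac{i \sqrt{57}}{53603}$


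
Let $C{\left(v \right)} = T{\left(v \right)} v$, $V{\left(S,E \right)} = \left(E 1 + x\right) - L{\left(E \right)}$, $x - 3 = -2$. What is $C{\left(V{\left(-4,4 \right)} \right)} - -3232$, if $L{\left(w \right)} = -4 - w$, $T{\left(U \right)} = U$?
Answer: $3401$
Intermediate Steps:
$x = 1$ ($x = 3 - 2 = 1$)
$V{\left(S,E \right)} = 5 + 2 E$ ($V{\left(S,E \right)} = \left(E 1 + 1\right) - \left(-4 - E\right) = \left(E + 1\right) + \left(4 + E\right) = \left(1 + E\right) + \left(4 + E\right) = 5 + 2 E$)
$C{\left(v \right)} = v^{2}$ ($C{\left(v \right)} = v v = v^{2}$)
$C{\left(V{\left(-4,4 \right)} \right)} - -3232 = \left(5 + 2 \cdot 4\right)^{2} - -3232 = \left(5 + 8\right)^{2} + 3232 = 13^{2} + 3232 = 169 + 3232 = 3401$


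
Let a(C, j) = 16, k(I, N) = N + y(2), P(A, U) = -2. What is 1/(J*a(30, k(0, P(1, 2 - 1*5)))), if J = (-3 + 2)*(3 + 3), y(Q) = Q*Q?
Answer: -1/96 ≈ -0.010417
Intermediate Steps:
y(Q) = Q**2
k(I, N) = 4 + N (k(I, N) = N + 2**2 = N + 4 = 4 + N)
J = -6 (J = -1*6 = -6)
1/(J*a(30, k(0, P(1, 2 - 1*5)))) = 1/(-6*16) = 1/(-96) = -1/96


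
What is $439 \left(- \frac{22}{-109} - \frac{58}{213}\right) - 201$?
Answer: $- \frac{5384821}{23217} \approx -231.93$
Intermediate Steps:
$439 \left(- \frac{22}{-109} - \frac{58}{213}\right) - 201 = 439 \left(\left(-22\right) \left(- \frac{1}{109}\right) - \frac{58}{213}\right) - 201 = 439 \left(\frac{22}{109} - \frac{58}{213}\right) - 201 = 439 \left(- \frac{1636}{23217}\right) - 201 = - \frac{718204}{23217} - 201 = - \frac{5384821}{23217}$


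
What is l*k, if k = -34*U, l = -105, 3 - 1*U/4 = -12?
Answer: 214200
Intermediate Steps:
U = 60 (U = 12 - 4*(-12) = 12 + 48 = 60)
k = -2040 (k = -34*60 = -2040)
l*k = -105*(-2040) = 214200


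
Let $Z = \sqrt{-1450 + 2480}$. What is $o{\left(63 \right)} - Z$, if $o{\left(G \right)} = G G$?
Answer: $3969 - \sqrt{1030} \approx 3936.9$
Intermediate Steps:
$o{\left(G \right)} = G^{2}$
$Z = \sqrt{1030} \approx 32.094$
$o{\left(63 \right)} - Z = 63^{2} - \sqrt{1030} = 3969 - \sqrt{1030}$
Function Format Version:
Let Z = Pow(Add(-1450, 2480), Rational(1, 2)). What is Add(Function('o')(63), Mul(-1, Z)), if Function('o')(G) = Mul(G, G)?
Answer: Add(3969, Mul(-1, Pow(1030, Rational(1, 2)))) ≈ 3936.9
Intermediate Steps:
Function('o')(G) = Pow(G, 2)
Z = Pow(1030, Rational(1, 2)) ≈ 32.094
Add(Function('o')(63), Mul(-1, Z)) = Add(Pow(63, 2), Mul(-1, Pow(1030, Rational(1, 2)))) = Add(3969, Mul(-1, Pow(1030, Rational(1, 2))))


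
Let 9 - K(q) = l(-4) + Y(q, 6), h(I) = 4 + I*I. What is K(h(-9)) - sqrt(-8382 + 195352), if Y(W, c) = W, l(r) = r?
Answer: -72 - sqrt(186970) ≈ -504.40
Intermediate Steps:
h(I) = 4 + I**2
K(q) = 13 - q (K(q) = 9 - (-4 + q) = 9 + (4 - q) = 13 - q)
K(h(-9)) - sqrt(-8382 + 195352) = (13 - (4 + (-9)**2)) - sqrt(-8382 + 195352) = (13 - (4 + 81)) - sqrt(186970) = (13 - 1*85) - sqrt(186970) = (13 - 85) - sqrt(186970) = -72 - sqrt(186970)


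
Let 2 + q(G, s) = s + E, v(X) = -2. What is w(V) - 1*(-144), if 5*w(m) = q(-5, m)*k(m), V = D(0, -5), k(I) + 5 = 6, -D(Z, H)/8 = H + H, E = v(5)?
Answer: 796/5 ≈ 159.20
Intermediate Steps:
E = -2
D(Z, H) = -16*H (D(Z, H) = -8*(H + H) = -16*H)
k(I) = 1 (k(I) = -5 + 6 = 1)
q(G, s) = -4 + s (q(G, s) = -2 + (s - 2) = -2 + (-2 + s) = -4 + s)
V = 80 (V = -16*(-5) = 80)
w(m) = -⅘ + m/5 (w(m) = ((-4 + m)*1)/5 = (-4 + m)/5 = -⅘ + m/5)
w(V) - 1*(-144) = (-⅘ + (⅕)*80) - 1*(-144) = (-⅘ + 16) + 144 = 76/5 + 144 = 796/5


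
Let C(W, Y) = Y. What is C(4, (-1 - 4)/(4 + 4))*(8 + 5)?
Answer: -65/8 ≈ -8.1250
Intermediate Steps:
C(4, (-1 - 4)/(4 + 4))*(8 + 5) = ((-1 - 4)/(4 + 4))*(8 + 5) = -5/8*13 = -65/8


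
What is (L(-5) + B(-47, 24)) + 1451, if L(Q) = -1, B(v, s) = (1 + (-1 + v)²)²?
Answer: 5314475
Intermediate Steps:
(L(-5) + B(-47, 24)) + 1451 = (-1 + (1 + (-1 - 47)²)²) + 1451 = (-1 + (1 + (-48)²)²) + 1451 = (-1 + (1 + 2304)²) + 1451 = (-1 + 2305²) + 1451 = (-1 + 5313025) + 1451 = 5313024 + 1451 = 5314475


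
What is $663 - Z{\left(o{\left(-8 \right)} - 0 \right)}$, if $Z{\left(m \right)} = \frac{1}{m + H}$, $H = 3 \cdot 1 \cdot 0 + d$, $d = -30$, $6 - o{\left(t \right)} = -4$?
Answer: $\frac{13261}{20} \approx 663.05$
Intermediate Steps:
$o{\left(t \right)} = 10$ ($o{\left(t \right)} = 6 - -4 = 6 + 4 = 10$)
$H = -30$ ($H = 3 \cdot 1 \cdot 0 - 30 = 3 \cdot 0 - 30 = 0 - 30 = -30$)
$Z{\left(m \right)} = \frac{1}{-30 + m}$ ($Z{\left(m \right)} = \frac{1}{m - 30} = \frac{1}{-30 + m}$)
$663 - Z{\left(o{\left(-8 \right)} - 0 \right)} = 663 - \frac{1}{-30 + \left(10 - 0\right)} = 663 - \frac{1}{-30 + \left(10 + 0\right)} = 663 - \frac{1}{-30 + 10} = 663 - \frac{1}{-20} = 663 - - \frac{1}{20} = 663 + \frac{1}{20} = \frac{13261}{20}$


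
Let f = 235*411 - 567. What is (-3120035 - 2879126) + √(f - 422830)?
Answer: -5999161 + 2*I*√81703 ≈ -5.9992e+6 + 571.67*I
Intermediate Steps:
f = 96018 (f = 96585 - 567 = 96018)
(-3120035 - 2879126) + √(f - 422830) = (-3120035 - 2879126) + √(96018 - 422830) = -5999161 + √(-326812) = -5999161 + 2*I*√81703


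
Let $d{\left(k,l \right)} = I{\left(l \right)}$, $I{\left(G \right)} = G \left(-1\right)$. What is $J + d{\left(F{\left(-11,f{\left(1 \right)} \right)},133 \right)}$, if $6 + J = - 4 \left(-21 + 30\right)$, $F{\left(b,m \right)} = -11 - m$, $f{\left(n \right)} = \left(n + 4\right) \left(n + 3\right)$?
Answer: $-175$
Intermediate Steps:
$I{\left(G \right)} = - G$
$f{\left(n \right)} = \left(3 + n\right) \left(4 + n\right)$ ($f{\left(n \right)} = \left(4 + n\right) \left(3 + n\right) = \left(3 + n\right) \left(4 + n\right)$)
$d{\left(k,l \right)} = - l$
$J = -42$ ($J = -6 - 4 \left(-21 + 30\right) = -6 - 36 = -42$)
$J + d{\left(F{\left(-11,f{\left(1 \right)} \right)},133 \right)} = -42 - 133 = -175$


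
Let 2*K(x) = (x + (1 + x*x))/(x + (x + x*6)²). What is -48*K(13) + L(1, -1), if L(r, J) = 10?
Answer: 39274/4147 ≈ 9.4705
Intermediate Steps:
K(x) = (1 + x + x²)/(2*(x + 49*x²)) (K(x) = ((x + (1 + x*x))/(x + (x + x*6)²))/2 = ((x + (1 + x²))/(x + (x + 6*x)²))/2 = ((1 + x + x²)/(x + (7*x)²))/2 = ((1 + x + x²)/(x + 49*x²))/2 = (1 + x + x²)/(2*(x + 49*x²)))
-48*K(13) + L(1, -1) = -24*(1 + 13 + 13²)/(13*(1 + 49*13)) + 10 = -24*(1 + 13 + 169)/(13*(1 + 637)) + 10 = -24*183/(13*638) + 10 = -48*183/16588 + 10 = -2196/4147 + 10 = 39274/4147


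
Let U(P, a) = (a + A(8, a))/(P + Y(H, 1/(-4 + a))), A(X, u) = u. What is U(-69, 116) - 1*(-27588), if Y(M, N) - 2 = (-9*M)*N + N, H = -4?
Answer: 205973612/7467 ≈ 27585.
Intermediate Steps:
Y(M, N) = 2 + N - 9*M*N (Y(M, N) = 2 + ((-9*M)*N + N) = 2 + (-9*M*N + N) = 2 + (N - 9*M*N) = 2 + N - 9*M*N)
U(P, a) = 2*a/(2 + P + 37/(-4 + a)) (U(P, a) = (a + a)/(P + (2 + 1/(-4 + a) - 9*(-4)/(-4 + a))) = (2*a)/(P + (2 + 1/(-4 + a) + 36/(-4 + a))) = (2*a)/(P + (2 + 37/(-4 + a))) = (2*a)/(2 + P + 37/(-4 + a)) = 2*a/(2 + P + 37/(-4 + a)))
U(-69, 116) - 1*(-27588) = 2*116*(-4 + 116)/(37 + (-4 + 116)*(2 - 69)) - 1*(-27588) = 2*116*112/(37 + 112*(-67)) + 27588 = 2*116*112/(37 - 7504) + 27588 = 2*116*112/(-7467) + 27588 = 2*116*(-1/7467)*112 + 27588 = -25984/7467 + 27588 = 205973612/7467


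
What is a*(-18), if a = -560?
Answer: 10080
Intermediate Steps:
a*(-18) = -560*(-18) = 10080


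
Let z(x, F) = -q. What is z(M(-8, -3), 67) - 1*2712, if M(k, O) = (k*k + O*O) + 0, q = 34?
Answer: -2746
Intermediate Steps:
M(k, O) = O² + k² (M(k, O) = (k² + O²) + 0 = (O² + k²) + 0 = O² + k²)
z(x, F) = -34 (z(x, F) = -1*34 = -34)
z(M(-8, -3), 67) - 1*2712 = -34 - 1*2712 = -34 - 2712 = -2746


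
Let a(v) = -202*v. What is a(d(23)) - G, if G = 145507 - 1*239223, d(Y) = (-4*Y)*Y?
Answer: 521148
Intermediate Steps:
d(Y) = -4*Y**2
G = -93716 (G = 145507 - 239223 = -93716)
a(d(23)) - G = -(-808)*23**2 - 1*(-93716) = -(-808)*529 + 93716 = -202*(-2116) + 93716 = 427432 + 93716 = 521148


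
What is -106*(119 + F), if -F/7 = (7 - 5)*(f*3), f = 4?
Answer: 5194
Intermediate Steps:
F = -168 (F = -7*(7 - 5)*4*3 = -14*12 = -7*24 = -168)
-106*(119 + F) = -106*(119 - 168) = -106*(-49) = 5194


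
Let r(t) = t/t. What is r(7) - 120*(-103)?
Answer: 12361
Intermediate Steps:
r(t) = 1
r(7) - 120*(-103) = 1 - 120*(-103) = 1 + 12360 = 12361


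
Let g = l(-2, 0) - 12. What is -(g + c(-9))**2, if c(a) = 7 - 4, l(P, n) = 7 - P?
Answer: 0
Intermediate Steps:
c(a) = 3
g = -3 (g = (7 - 1*(-2)) - 12 = (7 + 2) - 12 = 9 - 12 = -3)
-(g + c(-9))**2 = -(-3 + 3)**2 = -1*0**2 = -1*0 = 0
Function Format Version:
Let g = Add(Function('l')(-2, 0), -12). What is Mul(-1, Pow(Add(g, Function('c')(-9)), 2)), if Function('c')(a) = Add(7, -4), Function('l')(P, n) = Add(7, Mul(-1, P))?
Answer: 0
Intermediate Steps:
Function('c')(a) = 3
g = -3 (g = Add(Add(7, Mul(-1, -2)), -12) = Add(Add(7, 2), -12) = Add(9, -12) = -3)
Mul(-1, Pow(Add(g, Function('c')(-9)), 2)) = Mul(-1, Pow(Add(-3, 3), 2)) = Mul(-1, Pow(0, 2)) = Mul(-1, 0) = 0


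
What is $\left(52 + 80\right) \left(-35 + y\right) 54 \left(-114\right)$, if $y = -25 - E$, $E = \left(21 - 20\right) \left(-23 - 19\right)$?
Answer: $14626656$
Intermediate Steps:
$E = -42$ ($E = 1 \left(-42\right) = -42$)
$y = 17$ ($y = -25 - -42 = -25 + 42 = 17$)
$\left(52 + 80\right) \left(-35 + y\right) 54 \left(-114\right) = \left(52 + 80\right) \left(-35 + 17\right) 54 \left(-114\right) = 132 \left(-18\right) 54 \left(-114\right) = \left(-2376\right) 54 \left(-114\right) = \left(-128304\right) \left(-114\right) = 14626656$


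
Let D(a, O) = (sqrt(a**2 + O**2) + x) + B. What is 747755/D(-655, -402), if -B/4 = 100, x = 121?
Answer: 208623645/512788 + 747755*sqrt(590629)/512788 ≈ 1527.5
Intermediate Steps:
B = -400 (B = -4*100 = -400)
D(a, O) = -279 + sqrt(O**2 + a**2) (D(a, O) = (sqrt(a**2 + O**2) + 121) - 400 = (sqrt(O**2 + a**2) + 121) - 400 = (121 + sqrt(O**2 + a**2)) - 400 = -279 + sqrt(O**2 + a**2))
747755/D(-655, -402) = 747755/(-279 + sqrt((-402)**2 + (-655)**2)) = 747755/(-279 + sqrt(161604 + 429025)) = 747755/(-279 + sqrt(590629))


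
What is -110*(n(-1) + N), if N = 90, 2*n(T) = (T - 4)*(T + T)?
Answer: -10450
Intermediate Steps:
n(T) = T*(-4 + T) (n(T) = ((T - 4)*(T + T))/2 = ((-4 + T)*(2*T))/2 = (2*T*(-4 + T))/2 = T*(-4 + T))
-110*(n(-1) + N) = -110*(-(-4 - 1) + 90) = -110*(-1*(-5) + 90) = -110*(5 + 90) = -110*95 = -10450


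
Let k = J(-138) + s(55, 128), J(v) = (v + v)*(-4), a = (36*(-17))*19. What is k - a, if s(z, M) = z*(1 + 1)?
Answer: 12842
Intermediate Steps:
a = -11628 (a = -612*19 = -11628)
s(z, M) = 2*z (s(z, M) = z*2 = 2*z)
J(v) = -8*v (J(v) = (2*v)*(-4) = -8*v)
k = 1214 (k = -8*(-138) + 2*55 = 1104 + 110 = 1214)
k - a = 1214 - 1*(-11628) = 1214 + 11628 = 12842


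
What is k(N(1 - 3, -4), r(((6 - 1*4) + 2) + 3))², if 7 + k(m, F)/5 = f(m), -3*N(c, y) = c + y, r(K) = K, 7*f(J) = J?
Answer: 55225/49 ≈ 1127.0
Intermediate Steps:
f(J) = J/7
N(c, y) = -c/3 - y/3 (N(c, y) = -(c + y)/3 = -c/3 - y/3)
k(m, F) = -35 + 5*m/7 (k(m, F) = -35 + 5*(m/7) = -35 + 5*m/7)
k(N(1 - 3, -4), r(((6 - 1*4) + 2) + 3))² = (-35 + 5*(-(1 - 3)/3 - ⅓*(-4))/7)² = (-35 + 5*(-⅓*(-2) + 4/3)/7)² = (-35 + 5*(⅔ + 4/3)/7)² = (-35 + (5/7)*2)² = (-35 + 10/7)² = (-235/7)² = 55225/49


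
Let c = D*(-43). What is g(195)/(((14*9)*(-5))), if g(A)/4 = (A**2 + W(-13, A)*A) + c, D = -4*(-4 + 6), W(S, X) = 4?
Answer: -78298/315 ≈ -248.57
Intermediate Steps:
D = -8 (D = -4*2 = -8)
c = 344 (c = -8*(-43) = 344)
g(A) = 1376 + 4*A**2 + 16*A (g(A) = 4*((A**2 + 4*A) + 344) = 4*(344 + A**2 + 4*A) = 1376 + 4*A**2 + 16*A)
g(195)/(((14*9)*(-5))) = (1376 + 4*195**2 + 16*195)/(((14*9)*(-5))) = (1376 + 4*38025 + 3120)/((126*(-5))) = (1376 + 152100 + 3120)/(-630) = 156596*(-1/630) = -78298/315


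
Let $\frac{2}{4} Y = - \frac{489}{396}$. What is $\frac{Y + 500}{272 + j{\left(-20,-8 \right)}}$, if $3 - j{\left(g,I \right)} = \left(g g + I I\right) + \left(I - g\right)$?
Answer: $- \frac{32837}{13266} \approx -2.4753$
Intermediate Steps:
$Y = - \frac{163}{66}$ ($Y = 2 \left(- \frac{489}{396}\right) = 2 \left(\left(-489\right) \frac{1}{396}\right) = 2 \left(- \frac{163}{132}\right) = - \frac{163}{66} \approx -2.4697$)
$j{\left(g,I \right)} = 3 + g - I - I^{2} - g^{2}$ ($j{\left(g,I \right)} = 3 - \left(\left(g g + I I\right) + \left(I - g\right)\right) = 3 - \left(\left(g^{2} + I^{2}\right) + \left(I - g\right)\right) = 3 - \left(\left(I^{2} + g^{2}\right) + \left(I - g\right)\right) = 3 - \left(I + I^{2} + g^{2} - g\right) = 3 + g - I - I^{2} - g^{2}$)
$\frac{Y + 500}{272 + j{\left(-20,-8 \right)}} = \frac{- \frac{163}{66} + 500}{272 - 473} = \frac{32837}{66 \left(272 - 473\right)} = \frac{32837}{66 \left(-201\right)} = \frac{32837}{66} \left(- \frac{1}{201}\right) = - \frac{32837}{13266}$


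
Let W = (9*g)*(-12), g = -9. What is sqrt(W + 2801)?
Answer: 7*sqrt(77) ≈ 61.425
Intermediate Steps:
W = 972 (W = (9*(-9))*(-12) = -81*(-12) = 972)
sqrt(W + 2801) = sqrt(972 + 2801) = sqrt(3773) = 7*sqrt(77)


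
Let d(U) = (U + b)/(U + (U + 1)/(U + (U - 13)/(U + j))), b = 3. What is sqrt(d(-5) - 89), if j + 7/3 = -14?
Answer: I*sqrt(25521999)/537 ≈ 9.4077*I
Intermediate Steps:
j = -49/3 (j = -7/3 - 14 = -49/3 ≈ -16.333)
d(U) = (3 + U)/(U + (1 + U)/(U + (-13 + U)/(-49/3 + U))) (d(U) = (U + 3)/(U + (U + 1)/(U + (U - 13)/(U - 49/3))) = (3 + U)/(U + (1 + U)/(U + (-13 + U)/(-49/3 + U))))
sqrt(d(-5) - 89) = sqrt((-117 - 177*(-5) - 37*(-5)**2 + 3*(-5)**3)/(-49 - 85*(-5) - 43*(-5)**2 + 3*(-5)**3) - 89) = sqrt((-117 + 885 - 37*25 + 3*(-125))/(-49 + 425 - 43*25 + 3*(-125)) - 89) = sqrt((-117 + 885 - 925 - 375)/(-49 + 425 - 1075 - 375) - 89) = sqrt(-532/(-1074) - 89) = sqrt(-1/1074*(-532) - 89) = sqrt(266/537 - 89) = sqrt(-47527/537) = I*sqrt(25521999)/537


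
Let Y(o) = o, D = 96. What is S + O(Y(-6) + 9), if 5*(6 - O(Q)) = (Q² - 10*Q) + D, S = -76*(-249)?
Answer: 18915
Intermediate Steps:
S = 18924
O(Q) = -66/5 + 2*Q - Q²/5 (O(Q) = 6 - ((Q² - 10*Q) + 96)/5 = 6 - (96 + Q² - 10*Q)/5 = 6 + (-96/5 + 2*Q - Q²/5) = -66/5 + 2*Q - Q²/5)
S + O(Y(-6) + 9) = 18924 + (-66/5 + 2*(-6 + 9) - (-6 + 9)²/5) = 18924 + (-66/5 + 2*3 - ⅕*3²) = 18924 + (-66/5 + 6 - ⅕*9) = 18924 + (-66/5 + 6 - 9/5) = 18924 - 9 = 18915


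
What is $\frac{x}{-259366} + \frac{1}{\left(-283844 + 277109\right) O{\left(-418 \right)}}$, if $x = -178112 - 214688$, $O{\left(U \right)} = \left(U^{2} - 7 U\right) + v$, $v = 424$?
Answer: $\frac{235548095666317}{155532503600370} \approx 1.5145$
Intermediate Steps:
$O{\left(U \right)} = 424 + U^{2} - 7 U$ ($O{\left(U \right)} = \left(U^{2} - 7 U\right) + 424 = 424 + U^{2} - 7 U$)
$x = -392800$
$\frac{x}{-259366} + \frac{1}{\left(-283844 + 277109\right) O{\left(-418 \right)}} = - \frac{392800}{-259366} + \frac{1}{\left(-283844 + 277109\right) \left(424 + \left(-418\right)^{2} - -2926\right)} = \left(-392800\right) \left(- \frac{1}{259366}\right) + \frac{1}{\left(-6735\right) \left(424 + 174724 + 2926\right)} = \frac{196400}{129683} - \frac{1}{6735 \cdot 178074} = \frac{196400}{129683} - \frac{1}{1199328390} = \frac{235548095666317}{155532503600370}$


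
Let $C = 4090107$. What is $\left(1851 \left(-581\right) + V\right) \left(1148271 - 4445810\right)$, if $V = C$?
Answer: $-9941011682364$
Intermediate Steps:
$V = 4090107$
$\left(1851 \left(-581\right) + V\right) \left(1148271 - 4445810\right) = \left(1851 \left(-581\right) + 4090107\right) \left(1148271 - 4445810\right) = \left(-1075431 + 4090107\right) \left(-3297539\right) = 3014676 \left(-3297539\right) = -9941011682364$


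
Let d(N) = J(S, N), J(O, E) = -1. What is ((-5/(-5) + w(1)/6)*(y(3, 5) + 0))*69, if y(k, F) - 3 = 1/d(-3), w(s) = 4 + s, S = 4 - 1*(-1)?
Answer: 253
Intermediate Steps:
S = 5 (S = 4 + 1 = 5)
d(N) = -1
y(k, F) = 2 (y(k, F) = 3 + 1/(-1) = 3 - 1 = 2)
((-5/(-5) + w(1)/6)*(y(3, 5) + 0))*69 = ((-5/(-5) + (4 + 1)/6)*(2 + 0))*69 = ((-5*(-⅕) + 5*(⅙))*2)*69 = ((1 + ⅚)*2)*69 = ((11/6)*2)*69 = (11/3)*69 = 253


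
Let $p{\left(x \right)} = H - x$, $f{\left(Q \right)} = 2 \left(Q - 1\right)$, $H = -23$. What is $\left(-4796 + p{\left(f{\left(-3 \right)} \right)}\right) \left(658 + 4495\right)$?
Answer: $-24791083$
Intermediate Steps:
$f{\left(Q \right)} = -2 + 2 Q$ ($f{\left(Q \right)} = 2 \left(-1 + Q\right) = -2 + 2 Q$)
$p{\left(x \right)} = -23 - x$
$\left(-4796 + p{\left(f{\left(-3 \right)} \right)}\right) \left(658 + 4495\right) = \left(-4796 - \left(21 - 6\right)\right) \left(658 + 4495\right) = \left(-4796 - 15\right) 5153 = \left(-4811\right) 5153 = -24791083$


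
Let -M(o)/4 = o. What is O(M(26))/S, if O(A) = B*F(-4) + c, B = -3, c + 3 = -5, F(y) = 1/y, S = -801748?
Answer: 29/3206992 ≈ 9.0427e-6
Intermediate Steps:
M(o) = -4*o
c = -8 (c = -3 - 5 = -8)
O(A) = -29/4 (O(A) = -3/(-4) - 8 = -3*(-1/4) - 8 = 3/4 - 8 = -29/4)
O(M(26))/S = -29/4/(-801748) = -29/4*(-1/801748) = 29/3206992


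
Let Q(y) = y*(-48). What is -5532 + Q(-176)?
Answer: 2916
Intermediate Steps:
Q(y) = -48*y
-5532 + Q(-176) = -5532 - 48*(-176) = -5532 + 8448 = 2916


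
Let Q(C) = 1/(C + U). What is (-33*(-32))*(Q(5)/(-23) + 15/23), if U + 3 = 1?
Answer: 15488/23 ≈ 673.39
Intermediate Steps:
U = -2 (U = -3 + 1 = -2)
Q(C) = 1/(-2 + C) (Q(C) = 1/(C - 2) = 1/(-2 + C))
(-33*(-32))*(Q(5)/(-23) + 15/23) = (-33*(-32))*(1/((-2 + 5)*(-23)) + 15/23) = 1056*(-1/23/3 + 15*(1/23)) = 1056*((⅓)*(-1/23) + 15/23) = 1056*(-1/69 + 15/23) = 1056*(44/69) = 15488/23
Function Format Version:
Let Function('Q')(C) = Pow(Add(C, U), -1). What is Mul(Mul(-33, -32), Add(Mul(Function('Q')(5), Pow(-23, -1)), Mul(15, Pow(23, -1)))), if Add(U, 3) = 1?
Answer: Rational(15488, 23) ≈ 673.39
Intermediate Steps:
U = -2 (U = Add(-3, 1) = -2)
Function('Q')(C) = Pow(Add(-2, C), -1) (Function('Q')(C) = Pow(Add(C, -2), -1) = Pow(Add(-2, C), -1))
Mul(Mul(-33, -32), Add(Mul(Function('Q')(5), Pow(-23, -1)), Mul(15, Pow(23, -1)))) = Mul(Mul(-33, -32), Add(Mul(Pow(Add(-2, 5), -1), Pow(-23, -1)), Mul(15, Pow(23, -1)))) = Mul(1056, Add(Mul(Pow(3, -1), Rational(-1, 23)), Mul(15, Rational(1, 23)))) = Mul(1056, Add(Mul(Rational(1, 3), Rational(-1, 23)), Rational(15, 23))) = Mul(1056, Add(Rational(-1, 69), Rational(15, 23))) = Mul(1056, Rational(44, 69)) = Rational(15488, 23)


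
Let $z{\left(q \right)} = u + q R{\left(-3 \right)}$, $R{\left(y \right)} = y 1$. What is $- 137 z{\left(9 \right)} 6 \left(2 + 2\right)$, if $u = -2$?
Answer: $95352$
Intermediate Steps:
$R{\left(y \right)} = y$
$z{\left(q \right)} = -2 - 3 q$ ($z{\left(q \right)} = -2 + q \left(-3\right) = -2 - 3 q$)
$- 137 z{\left(9 \right)} 6 \left(2 + 2\right) = - 137 \left(-2 - 27\right) 6 \left(2 + 2\right) = - 137 \left(-2 - 27\right) 6 \cdot 4 = \left(-137\right) \left(-29\right) 24 = 3973 \cdot 24 = 95352$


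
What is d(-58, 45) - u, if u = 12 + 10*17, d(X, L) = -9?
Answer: -191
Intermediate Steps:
u = 182 (u = 12 + 170 = 182)
d(-58, 45) - u = -9 - 1*182 = -9 - 182 = -191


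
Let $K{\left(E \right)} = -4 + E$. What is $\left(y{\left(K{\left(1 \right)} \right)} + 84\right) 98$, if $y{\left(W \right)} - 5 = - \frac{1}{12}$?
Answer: $\frac{52283}{6} \approx 8713.8$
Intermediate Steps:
$y{\left(W \right)} = \frac{59}{12}$ ($y{\left(W \right)} = 5 - \frac{1}{12} = \frac{59}{12}$)
$\left(y{\left(K{\left(1 \right)} \right)} + 84\right) 98 = \left(\frac{59}{12} + 84\right) 98 = \frac{1067}{12} \cdot 98 = \frac{52283}{6}$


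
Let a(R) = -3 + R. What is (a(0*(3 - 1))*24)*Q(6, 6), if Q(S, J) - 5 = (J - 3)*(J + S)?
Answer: -2952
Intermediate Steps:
Q(S, J) = 5 + (-3 + J)*(J + S) (Q(S, J) = 5 + (J - 3)*(J + S) = 5 + (-3 + J)*(J + S))
(a(0*(3 - 1))*24)*Q(6, 6) = ((-3 + 0*(3 - 1))*24)*(5 + 6² - 3*6 - 3*6 + 6*6) = ((-3 + 0*2)*24)*(5 + 36 - 18 - 18 + 36) = ((-3 + 0)*24)*41 = -3*24*41 = -72*41 = -2952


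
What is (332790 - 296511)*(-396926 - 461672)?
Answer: -31149076842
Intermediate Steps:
(332790 - 296511)*(-396926 - 461672) = 36279*(-858598) = -31149076842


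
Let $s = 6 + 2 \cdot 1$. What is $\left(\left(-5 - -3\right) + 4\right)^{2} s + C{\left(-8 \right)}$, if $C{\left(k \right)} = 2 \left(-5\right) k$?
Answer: $112$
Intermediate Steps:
$C{\left(k \right)} = - 10 k$
$s = 8$ ($s = 6 + 2 = 8$)
$\left(\left(-5 - -3\right) + 4\right)^{2} s + C{\left(-8 \right)} = \left(\left(-5 - -3\right) + 4\right)^{2} \cdot 8 - -80 = \left(\left(-5 + 3\right) + 4\right)^{2} \cdot 8 + 80 = \left(-2 + 4\right)^{2} \cdot 8 + 80 = 2^{2} \cdot 8 + 80 = 4 \cdot 8 + 80 = 32 + 80 = 112$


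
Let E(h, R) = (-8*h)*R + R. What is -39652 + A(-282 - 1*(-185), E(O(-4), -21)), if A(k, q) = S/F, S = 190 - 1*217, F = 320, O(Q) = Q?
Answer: -12688667/320 ≈ -39652.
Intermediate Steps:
S = -27 (S = 190 - 217 = -27)
E(h, R) = R - 8*R*h (E(h, R) = -8*R*h + R = R - 8*R*h)
A(k, q) = -27/320
-39652 + A(-282 - 1*(-185), E(O(-4), -21)) = -39652 - 27/320 = -12688667/320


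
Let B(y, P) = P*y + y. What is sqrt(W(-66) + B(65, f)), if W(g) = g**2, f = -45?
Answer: 2*sqrt(374) ≈ 38.678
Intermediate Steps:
B(y, P) = y + P*y
sqrt(W(-66) + B(65, f)) = sqrt((-66)**2 + 65*(1 - 45)) = sqrt(4356 + 65*(-44)) = sqrt(4356 - 2860) = sqrt(1496) = 2*sqrt(374)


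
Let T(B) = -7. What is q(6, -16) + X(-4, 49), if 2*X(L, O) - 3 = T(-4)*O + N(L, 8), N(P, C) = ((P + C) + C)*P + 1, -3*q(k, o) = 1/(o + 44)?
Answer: -16255/84 ≈ -193.51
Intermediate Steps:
q(k, o) = -1/(3*(44 + o)) (q(k, o) = -1/(3*(o + 44)) = -1/(3*(44 + o)))
N(P, C) = 1 + P*(P + 2*C) (N(P, C) = ((C + P) + C)*P + 1 = (P + 2*C)*P + 1 = P*(P + 2*C) + 1 = 1 + P*(P + 2*C))
X(L, O) = 2 + L²/2 + 8*L - 7*O/2 (X(L, O) = 3/2 + (-7*O + (1 + L² + 2*8*L))/2 = 3/2 + (-7*O + (1 + L² + 16*L))/2 = 3/2 + (1 + L² - 7*O + 16*L)/2 = 3/2 + (½ + L²/2 + 8*L - 7*O/2) = 2 + L²/2 + 8*L - 7*O/2)
q(6, -16) + X(-4, 49) = -1/(132 + 3*(-16)) + (2 + (½)*(-4)² + 8*(-4) - 7/2*49) = -1/(132 - 48) + (2 + (½)*16 - 32 - 343/2) = -1/84 + (2 + 8 - 32 - 343/2) = -1*1/84 - 387/2 = -1/84 - 387/2 = -16255/84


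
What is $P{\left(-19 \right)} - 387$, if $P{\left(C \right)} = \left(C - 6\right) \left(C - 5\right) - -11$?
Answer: $224$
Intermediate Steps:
$P{\left(C \right)} = 11 + \left(-6 + C\right) \left(-5 + C\right)$ ($P{\left(C \right)} = \left(-6 + C\right) \left(-5 + C\right) + 11 = 11 + \left(-6 + C\right) \left(-5 + C\right)$)
$P{\left(-19 \right)} - 387 = \left(41 + \left(-19\right)^{2} - -209\right) - 387 = \left(41 + 361 + 209\right) - 387 = 611 - 387 = 224$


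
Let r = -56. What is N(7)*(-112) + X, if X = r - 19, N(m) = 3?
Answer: -411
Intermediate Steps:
X = -75 (X = -56 - 19 = -75)
N(7)*(-112) + X = 3*(-112) - 75 = -336 - 75 = -411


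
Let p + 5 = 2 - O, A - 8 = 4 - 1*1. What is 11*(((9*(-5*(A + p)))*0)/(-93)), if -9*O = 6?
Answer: 0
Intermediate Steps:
O = -2/3 (O = -1/9*6 = -2/3 ≈ -0.66667)
A = 11 (A = 8 + (4 - 1*1) = 8 + (4 - 1) = 8 + 3 = 11)
p = -7/3 (p = -5 + (2 - 1*(-2/3)) = -5 + (2 + 2/3) = -5 + 8/3 = -7/3 ≈ -2.3333)
11*(((9*(-5*(A + p)))*0)/(-93)) = 11*(((9*(-5*(11 - 7/3)))*0)/(-93)) = 11*(((9*(-5*26/3))*0)*(-1/93)) = 11*(((9*(-130/3))*0)*(-1/93)) = 11*(-390*0*(-1/93)) = 11*(0*(-1/93)) = 11*0 = 0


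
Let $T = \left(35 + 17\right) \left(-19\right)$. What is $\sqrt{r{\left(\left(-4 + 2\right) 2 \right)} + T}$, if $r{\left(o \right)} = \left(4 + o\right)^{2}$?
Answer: $2 i \sqrt{247} \approx 31.432 i$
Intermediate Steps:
$T = -988$ ($T = 52 \left(-19\right) = -988$)
$\sqrt{r{\left(\left(-4 + 2\right) 2 \right)} + T} = \sqrt{\left(4 + \left(-4 + 2\right) 2\right)^{2} - 988} = \sqrt{\left(4 - 4\right)^{2} - 988} = \sqrt{0^{2} - 988} = \sqrt{0 - 988} = \sqrt{-988} = 2 i \sqrt{247}$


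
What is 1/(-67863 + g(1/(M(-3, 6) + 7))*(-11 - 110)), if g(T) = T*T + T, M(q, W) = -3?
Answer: -16/1086413 ≈ -1.4727e-5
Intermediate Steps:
g(T) = T + T² (g(T) = T² + T = T + T²)
1/(-67863 + g(1/(M(-3, 6) + 7))*(-11 - 110)) = 1/(-67863 + ((1 + 1/(-3 + 7))/(-3 + 7))*(-11 - 110)) = 1/(-67863 + ((1 + 1/4)/4)*(-121)) = 1/(-67863 + ((1 + ¼)/4)*(-121)) = 1/(-67863 + ((¼)*(5/4))*(-121)) = 1/(-67863 + (5/16)*(-121)) = 1/(-67863 - 605/16) = 1/(-1086413/16) = -16/1086413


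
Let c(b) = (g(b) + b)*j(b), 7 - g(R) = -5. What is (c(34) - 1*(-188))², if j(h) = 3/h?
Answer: 10660225/289 ≈ 36887.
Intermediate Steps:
g(R) = 12 (g(R) = 7 - 1*(-5) = 7 + 5 = 12)
c(b) = 3*(12 + b)/b (c(b) = (12 + b)*(3/b) = 3*(12 + b)/b)
(c(34) - 1*(-188))² = ((3 + 36/34) - 1*(-188))² = ((3 + 36*(1/34)) + 188)² = ((3 + 18/17) + 188)² = (69/17 + 188)² = (3265/17)² = 10660225/289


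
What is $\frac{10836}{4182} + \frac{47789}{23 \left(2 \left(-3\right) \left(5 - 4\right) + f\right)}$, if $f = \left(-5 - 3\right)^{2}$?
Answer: $\frac{35718137}{929798} \approx 38.415$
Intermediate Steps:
$f = 64$ ($f = \left(-8\right)^{2} = 64$)
$\frac{10836}{4182} + \frac{47789}{23 \left(2 \left(-3\right) \left(5 - 4\right) + f\right)} = \frac{10836}{4182} + \frac{47789}{23 \left(2 \left(-3\right) \left(5 - 4\right) + 64\right)} = 10836 \cdot \frac{1}{4182} + \frac{47789}{23 \left(- 6 \left(5 - 4\right) + 64\right)} = \frac{1806}{697} + \frac{47789}{23 \left(\left(-6\right) 1 + 64\right)} = \frac{1806}{697} + \frac{47789}{23 \left(-6 + 64\right)} = \frac{1806}{697} + \frac{47789}{23 \cdot 58} = \frac{1806}{697} + \frac{47789}{1334} = \frac{35718137}{929798}$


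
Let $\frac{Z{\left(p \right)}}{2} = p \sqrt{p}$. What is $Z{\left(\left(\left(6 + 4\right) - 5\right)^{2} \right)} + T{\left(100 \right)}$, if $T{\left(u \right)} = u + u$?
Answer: $450$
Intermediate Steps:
$T{\left(u \right)} = 2 u$
$Z{\left(p \right)} = 2 p^{\frac{3}{2}}$ ($Z{\left(p \right)} = 2 p \sqrt{p} = 2 p^{\frac{3}{2}}$)
$Z{\left(\left(\left(6 + 4\right) - 5\right)^{2} \right)} + T{\left(100 \right)} = 2 \left(\left(\left(6 + 4\right) - 5\right)^{2}\right)^{\frac{3}{2}} + 2 \cdot 100 = 2 \left(\left(10 - 5\right)^{2}\right)^{\frac{3}{2}} + 200 = 2 \left(5^{2}\right)^{\frac{3}{2}} + 200 = 2 \cdot 25^{\frac{3}{2}} + 200 = 2 \cdot 125 + 200 = 250 + 200 = 450$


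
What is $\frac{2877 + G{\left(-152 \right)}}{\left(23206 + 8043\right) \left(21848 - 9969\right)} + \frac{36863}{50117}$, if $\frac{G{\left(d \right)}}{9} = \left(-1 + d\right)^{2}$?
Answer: $\frac{13694501771959}{18603774753907} \approx 0.73611$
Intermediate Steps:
$G{\left(d \right)} = 9 \left(-1 + d\right)^{2}$
$\frac{2877 + G{\left(-152 \right)}}{\left(23206 + 8043\right) \left(21848 - 9969\right)} + \frac{36863}{50117} = \frac{2877 + 9 \left(-1 - 152\right)^{2}}{\left(23206 + 8043\right) \left(21848 - 9969\right)} + \frac{36863}{50117} = \frac{2877 + 9 \left(-153\right)^{2}}{31249 \cdot 11879} + 36863 \cdot \frac{1}{50117} = \frac{2877 + 9 \cdot 23409}{371206871} + \frac{36863}{50117} = \left(2877 + 210681\right) \frac{1}{371206871} + \frac{36863}{50117} = 213558 \cdot \frac{1}{371206871} + \frac{36863}{50117} = \frac{213558}{371206871} + \frac{36863}{50117} = \frac{13694501771959}{18603774753907}$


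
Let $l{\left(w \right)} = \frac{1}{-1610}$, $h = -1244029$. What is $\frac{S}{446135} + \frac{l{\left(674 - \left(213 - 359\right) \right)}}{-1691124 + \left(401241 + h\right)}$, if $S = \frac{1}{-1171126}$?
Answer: $\frac{51840069969}{213150974599469534320} \approx 2.4321 \cdot 10^{-10}$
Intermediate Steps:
$S = - \frac{1}{1171126} \approx -8.5388 \cdot 10^{-7}$
$l{\left(w \right)} = - \frac{1}{1610}$
$\frac{S}{446135} + \frac{l{\left(674 - \left(213 - 359\right) \right)}}{-1691124 + \left(401241 + h\right)} = - \frac{1}{1171126 \cdot 446135} - \frac{1}{1610 \left(-1691124 + \left(401241 - 1244029\right)\right)} = \left(- \frac{1}{1171126}\right) \frac{1}{446135} - \frac{1}{1610 \left(-1691124 - 842788\right)} = - \frac{1}{522480298010} - \frac{1}{1610 \left(-2533912\right)} = - \frac{1}{522480298010} - - \frac{1}{4079598320} = - \frac{1}{522480298010} + \frac{1}{4079598320} = \frac{51840069969}{213150974599469534320}$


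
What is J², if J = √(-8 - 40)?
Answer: -48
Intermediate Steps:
J = 4*I*√3 (J = √(-48) = 4*I*√3 ≈ 6.9282*I)
J² = (4*I*√3)² = -48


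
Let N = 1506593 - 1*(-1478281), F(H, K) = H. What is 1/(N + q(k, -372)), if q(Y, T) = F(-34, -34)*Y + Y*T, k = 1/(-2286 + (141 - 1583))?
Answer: 1864/5563805339 ≈ 3.3502e-7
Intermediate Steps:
k = -1/3728 (k = 1/(-2286 - 1442) = 1/(-3728) = -1/3728 ≈ -0.00026824)
q(Y, T) = -34*Y + T*Y (q(Y, T) = -34*Y + Y*T = -34*Y + T*Y)
N = 2984874 (N = 1506593 + 1478281 = 2984874)
1/(N + q(k, -372)) = 1/(2984874 - (-34 - 372)/3728) = 1/(2984874 - 1/3728*(-406)) = 1/(2984874 + 203/1864) = 1/(5563805339/1864) = 1864/5563805339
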